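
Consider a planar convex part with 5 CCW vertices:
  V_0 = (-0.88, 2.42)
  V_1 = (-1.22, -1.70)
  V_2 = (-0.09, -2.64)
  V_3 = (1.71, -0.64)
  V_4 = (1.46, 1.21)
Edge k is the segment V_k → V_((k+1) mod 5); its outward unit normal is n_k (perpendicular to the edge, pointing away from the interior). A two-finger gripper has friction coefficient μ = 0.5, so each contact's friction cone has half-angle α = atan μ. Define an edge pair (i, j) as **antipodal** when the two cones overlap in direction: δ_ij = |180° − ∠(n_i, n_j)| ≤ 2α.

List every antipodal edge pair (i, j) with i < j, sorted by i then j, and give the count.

count = 4; pairs: (0,2), (0,3), (1,3), (1,4)

α = atan 0.5 = 26.57°;  2α = 53.13°
n_0 = (-0.9966, +0.0822)
n_1 = (-0.6395, -0.7688)
n_2 = (+0.7433, -0.6690)
n_3 = (+0.9910, +0.1339)
n_4 = (+0.4593, +0.8883)
  (0,1): δ = 125.04°  ·
  (0,2): δ = 37.27°  ✓
  (0,3): δ = 12.41°  ✓
  (0,4): δ = 67.37°  ·
  (1,2): δ = 92.23°  ·
  (1,3): δ = 42.55°  ✓
  (1,4): δ = 12.41°  ✓
  (2,3): δ = 130.32°  ·
  (2,4): δ = 75.36°  ·
  (3,4): δ = 125.04°  ·
antipodal pairs: 4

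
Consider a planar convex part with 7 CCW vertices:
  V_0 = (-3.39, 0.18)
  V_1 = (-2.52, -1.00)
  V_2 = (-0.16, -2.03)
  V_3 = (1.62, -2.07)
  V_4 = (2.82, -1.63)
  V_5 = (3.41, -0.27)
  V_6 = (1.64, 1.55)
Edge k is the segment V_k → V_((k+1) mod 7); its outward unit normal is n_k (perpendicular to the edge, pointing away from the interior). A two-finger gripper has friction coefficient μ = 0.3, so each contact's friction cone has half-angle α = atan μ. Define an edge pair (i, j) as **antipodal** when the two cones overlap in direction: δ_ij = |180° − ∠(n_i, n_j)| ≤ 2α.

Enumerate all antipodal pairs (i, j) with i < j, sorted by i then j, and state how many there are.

α = atan 0.3 = 16.70°;  2α = 33.40°
n_0 = (-0.8049, -0.5934)
n_1 = (-0.4000, -0.9165)
n_2 = (-0.0225, -0.9997)
n_3 = (+0.3443, -0.9389)
n_4 = (+0.9174, -0.3980)
n_5 = (+0.7169, +0.6972)
n_6 = (-0.2628, +0.9649)
  (0,1): δ = 149.98°  ·
  (0,2): δ = 127.69°  ·
  (0,3): δ = 106.26°  ·
  (0,4): δ = 59.85°  ·
  (0,5): δ = 7.80°  ✓
  (0,6): δ = 68.83°  ·
  (1,2): δ = 157.71°  ·
  (1,3): δ = 136.29°  ·
  (1,4): δ = 89.87°  ·
  (1,5): δ = 22.22°  ✓
  (1,6): δ = 38.81°  ·
  (2,3): δ = 158.58°  ·
  (2,4): δ = 112.17°  ·
  (2,5): δ = 44.51°  ·
  (2,6): δ = 16.52°  ✓
  (3,4): δ = 133.59°  ·
  (3,5): δ = 65.93°  ·
  (3,6): δ = 4.90°  ✓
  (4,5): δ = 112.35°  ·
  (4,6): δ = 51.31°  ·
  (5,6): δ = 118.97°  ·
antipodal pairs: 4

count = 4; pairs: (0,5), (1,5), (2,6), (3,6)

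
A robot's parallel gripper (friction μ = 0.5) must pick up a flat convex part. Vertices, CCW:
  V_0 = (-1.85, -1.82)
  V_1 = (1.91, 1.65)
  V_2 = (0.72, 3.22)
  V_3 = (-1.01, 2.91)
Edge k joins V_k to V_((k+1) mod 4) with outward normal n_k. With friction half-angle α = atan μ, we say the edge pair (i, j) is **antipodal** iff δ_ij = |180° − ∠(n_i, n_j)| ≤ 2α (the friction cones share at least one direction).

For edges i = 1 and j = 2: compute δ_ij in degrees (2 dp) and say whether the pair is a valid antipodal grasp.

δ = 117.00°, invalid

α = atan 0.5 = 26.57°;  2α = 53.13°
edge 1: e_1 = (-1.19, +1.57);  n_1 = (+0.7969, +0.6041)
edge 2: e_2 = (-1.73, -0.31);  n_2 = (-0.1764, +0.9843)
∠(n_1, n_2) = 63.00°
δ = |180° − 63.00°| = 117.00°
117.00° > 2α = 53.13°  →  invalid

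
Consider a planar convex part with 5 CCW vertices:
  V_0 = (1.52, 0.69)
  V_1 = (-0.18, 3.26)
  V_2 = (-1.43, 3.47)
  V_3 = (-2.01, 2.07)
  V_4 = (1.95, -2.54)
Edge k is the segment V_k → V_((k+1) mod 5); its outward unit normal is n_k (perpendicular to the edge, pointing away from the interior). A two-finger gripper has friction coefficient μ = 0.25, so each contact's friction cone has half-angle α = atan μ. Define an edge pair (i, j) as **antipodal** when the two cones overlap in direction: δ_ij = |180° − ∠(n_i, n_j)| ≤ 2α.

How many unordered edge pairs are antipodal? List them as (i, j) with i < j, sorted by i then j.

count = 1; pairs: (0,3)

α = atan 0.25 = 14.04°;  2α = 28.07°
n_0 = (+0.8340, +0.5517)
n_1 = (+0.1657, +0.9862)
n_2 = (-0.9239, +0.3827)
n_3 = (-0.7586, -0.6516)
n_4 = (+0.9913, +0.1320)
  (0,1): δ = 133.02°  ·
  (0,2): δ = 55.99°  ·
  (0,3): δ = 7.18°  ✓
  (0,4): δ = 154.10°  ·
  (1,2): δ = 102.97°  ·
  (1,3): δ = 39.80°  ·
  (1,4): δ = 107.12°  ·
  (2,3): δ = 116.83°  ·
  (2,4): δ = 30.09°  ·
  (3,4): δ = 33.08°  ·
antipodal pairs: 1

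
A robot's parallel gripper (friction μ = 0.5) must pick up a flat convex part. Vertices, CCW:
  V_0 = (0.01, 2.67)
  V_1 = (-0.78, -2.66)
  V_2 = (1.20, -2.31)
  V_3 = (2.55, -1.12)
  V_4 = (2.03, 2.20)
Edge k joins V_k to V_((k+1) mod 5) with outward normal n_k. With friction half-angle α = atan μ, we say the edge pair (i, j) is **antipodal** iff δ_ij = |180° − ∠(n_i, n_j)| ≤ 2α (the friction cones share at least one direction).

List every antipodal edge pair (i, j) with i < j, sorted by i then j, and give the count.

count = 3; pairs: (0,2), (0,3), (1,4)

α = atan 0.5 = 26.57°;  2α = 53.13°
n_0 = (-0.9892, +0.1466)
n_1 = (+0.1741, -0.9847)
n_2 = (+0.6613, -0.7502)
n_3 = (+0.9880, +0.1547)
n_4 = (+0.2266, +0.9740)
  (0,1): δ = 71.54°  ·
  (0,2): δ = 40.17°  ✓
  (0,3): δ = 17.33°  ✓
  (0,4): δ = 85.33°  ·
  (1,2): δ = 148.63°  ·
  (1,3): δ = 91.12°  ·
  (1,4): δ = 23.12°  ✓
  (2,3): δ = 122.49°  ·
  (2,4): δ = 54.49°  ·
  (3,4): δ = 112.00°  ·
antipodal pairs: 3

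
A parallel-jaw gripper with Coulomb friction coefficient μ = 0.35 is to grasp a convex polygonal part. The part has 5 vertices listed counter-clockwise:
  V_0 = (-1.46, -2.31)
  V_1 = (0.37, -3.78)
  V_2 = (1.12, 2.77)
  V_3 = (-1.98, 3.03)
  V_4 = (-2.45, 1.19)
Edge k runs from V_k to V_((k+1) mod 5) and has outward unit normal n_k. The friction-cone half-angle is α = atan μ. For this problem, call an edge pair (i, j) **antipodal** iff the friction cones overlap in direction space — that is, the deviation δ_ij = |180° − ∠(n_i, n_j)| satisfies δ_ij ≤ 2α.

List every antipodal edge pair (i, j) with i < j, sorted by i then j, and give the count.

count = 3; pairs: (0,2), (1,3), (1,4)

α = atan 0.35 = 19.29°;  2α = 38.58°
n_0 = (-0.6263, -0.7796)
n_1 = (+0.9935, -0.1138)
n_2 = (+0.0836, +0.9965)
n_3 = (-0.9689, +0.2475)
n_4 = (-0.9622, -0.2722)
  (0,1): δ = 57.76°  ·
  (0,2): δ = 33.98°  ✓
  (0,3): δ = 114.45°  ·
  (0,4): δ = 144.57°  ·
  (1,2): δ = 88.26°  ·
  (1,3): δ = 7.80°  ✓
  (1,4): δ = 22.33°  ✓
  (2,3): δ = 99.53°  ·
  (2,4): δ = 69.41°  ·
  (3,4): δ = 149.88°  ·
antipodal pairs: 3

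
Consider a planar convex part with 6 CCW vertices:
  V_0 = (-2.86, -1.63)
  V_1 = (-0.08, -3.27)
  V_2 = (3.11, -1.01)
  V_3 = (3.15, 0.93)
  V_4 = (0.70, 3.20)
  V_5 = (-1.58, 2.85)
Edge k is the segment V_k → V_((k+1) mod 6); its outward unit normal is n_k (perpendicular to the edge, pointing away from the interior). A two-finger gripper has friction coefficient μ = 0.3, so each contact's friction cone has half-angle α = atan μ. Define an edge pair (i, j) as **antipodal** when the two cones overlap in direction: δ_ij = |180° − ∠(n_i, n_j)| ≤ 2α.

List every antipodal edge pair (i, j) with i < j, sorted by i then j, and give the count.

α = atan 0.3 = 16.70°;  2α = 33.40°
n_0 = (-0.5081, -0.8613)
n_1 = (+0.5781, -0.8160)
n_2 = (+0.9998, -0.0206)
n_3 = (+0.6796, +0.7335)
n_4 = (-0.1517, +0.9884)
n_5 = (-0.9615, +0.2747)
  (0,1): δ = 114.15°  ·
  (0,2): δ = 60.64°  ·
  (0,3): δ = 12.28°  ✓
  (0,4): δ = 39.26°  ·
  (0,5): δ = 104.59°  ·
  (1,2): δ = 126.50°  ·
  (1,3): δ = 78.13°  ·
  (1,4): δ = 26.59°  ✓
  (1,5): δ = 38.74°  ·
  (2,3): δ = 131.63°  ·
  (2,4): δ = 80.09°  ·
  (2,5): δ = 14.76°  ✓
  (3,4): δ = 128.46°  ·
  (3,5): δ = 63.13°  ·
  (4,5): δ = 114.67°  ·
antipodal pairs: 3

count = 3; pairs: (0,3), (1,4), (2,5)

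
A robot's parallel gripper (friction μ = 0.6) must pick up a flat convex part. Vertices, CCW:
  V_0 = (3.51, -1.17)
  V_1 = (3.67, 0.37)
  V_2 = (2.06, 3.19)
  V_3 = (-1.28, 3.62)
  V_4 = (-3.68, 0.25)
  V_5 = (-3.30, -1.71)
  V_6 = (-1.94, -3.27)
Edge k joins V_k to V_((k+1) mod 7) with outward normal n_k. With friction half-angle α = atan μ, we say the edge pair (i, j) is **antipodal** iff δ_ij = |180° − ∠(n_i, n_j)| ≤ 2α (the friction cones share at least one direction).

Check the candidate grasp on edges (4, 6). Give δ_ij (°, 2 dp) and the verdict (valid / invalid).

δ = 79.90°, invalid

α = atan 0.6 = 30.96°;  2α = 61.93°
edge 4: e_4 = (+0.38, -1.96);  n_4 = (-0.9817, -0.1903)
edge 6: e_6 = (+5.45, +2.10);  n_6 = (+0.3596, -0.9331)
∠(n_4, n_6) = 100.10°
δ = |180° − 100.10°| = 79.90°
79.90° > 2α = 61.93°  →  invalid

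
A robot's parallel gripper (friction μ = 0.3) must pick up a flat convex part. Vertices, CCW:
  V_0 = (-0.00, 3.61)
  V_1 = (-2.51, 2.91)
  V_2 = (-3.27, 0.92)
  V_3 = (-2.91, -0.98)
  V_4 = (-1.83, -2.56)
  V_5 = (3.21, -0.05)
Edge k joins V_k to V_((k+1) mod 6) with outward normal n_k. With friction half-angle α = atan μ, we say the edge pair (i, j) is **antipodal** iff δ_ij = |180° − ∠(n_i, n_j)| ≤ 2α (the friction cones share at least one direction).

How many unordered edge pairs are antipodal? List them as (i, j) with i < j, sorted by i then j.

count = 3; pairs: (0,4), (2,5), (3,5)

α = atan 0.3 = 16.70°;  2α = 33.40°
n_0 = (-0.2686, +0.9632)
n_1 = (-0.9342, +0.3568)
n_2 = (-0.9825, -0.1862)
n_3 = (-0.8256, -0.5643)
n_4 = (+0.4458, -0.8951)
n_5 = (+0.7518, +0.6594)
  (0,1): δ = 126.49°  ·
  (0,2): δ = 94.85°  ·
  (0,3): δ = 71.23°  ·
  (0,4): δ = 10.89°  ✓
  (0,5): δ = 115.67°  ·
  (1,2): δ = 148.37°  ·
  (1,3): δ = 124.74°  ·
  (1,4): δ = 42.62°  ·
  (1,5): δ = 62.15°  ·
  (2,3): δ = 156.37°  ·
  (2,4): δ = 74.25°  ·
  (2,5): δ = 30.52°  ✓
  (3,4): δ = 97.88°  ·
  (3,5): δ = 6.90°  ✓
  (4,5): δ = 75.22°  ·
antipodal pairs: 3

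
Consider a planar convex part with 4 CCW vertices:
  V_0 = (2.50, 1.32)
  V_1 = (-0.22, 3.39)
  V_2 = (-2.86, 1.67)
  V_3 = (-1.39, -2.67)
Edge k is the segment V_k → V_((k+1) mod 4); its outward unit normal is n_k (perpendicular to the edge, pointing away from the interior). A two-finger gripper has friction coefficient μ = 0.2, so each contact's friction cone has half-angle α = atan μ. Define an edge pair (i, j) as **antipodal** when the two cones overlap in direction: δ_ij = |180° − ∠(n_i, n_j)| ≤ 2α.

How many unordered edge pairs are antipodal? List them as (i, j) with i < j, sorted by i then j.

count = 1; pairs: (1,3)

α = atan 0.2 = 11.31°;  2α = 22.62°
n_0 = (+0.6056, +0.7958)
n_1 = (-0.5459, +0.8379)
n_2 = (-0.9471, -0.3208)
n_3 = (+0.7160, -0.6981)
  (0,1): δ = 109.64°  ·
  (0,2): δ = 34.02°  ·
  (0,3): δ = 83.00°  ·
  (1,2): δ = 104.37°  ·
  (1,3): δ = 12.64°  ✓
  (2,3): δ = 62.98°  ·
antipodal pairs: 1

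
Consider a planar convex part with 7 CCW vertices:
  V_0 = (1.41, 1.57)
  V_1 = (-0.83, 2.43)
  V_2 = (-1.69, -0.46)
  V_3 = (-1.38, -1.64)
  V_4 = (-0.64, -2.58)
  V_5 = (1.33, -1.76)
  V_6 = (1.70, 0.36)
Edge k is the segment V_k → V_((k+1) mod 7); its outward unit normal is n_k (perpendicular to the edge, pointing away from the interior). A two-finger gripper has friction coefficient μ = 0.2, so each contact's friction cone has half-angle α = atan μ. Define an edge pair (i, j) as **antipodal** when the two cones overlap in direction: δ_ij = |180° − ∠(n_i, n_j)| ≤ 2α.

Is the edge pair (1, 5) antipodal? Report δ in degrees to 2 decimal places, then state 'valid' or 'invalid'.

δ = 6.67°, valid

α = atan 0.2 = 11.31°;  2α = 22.62°
edge 1: e_1 = (-0.86, -2.89);  n_1 = (-0.9585, +0.2852)
edge 5: e_5 = (+0.37, +2.12);  n_5 = (+0.9851, -0.1719)
∠(n_1, n_5) = 173.33°
δ = |180° − 173.33°| = 6.67°
6.67° ≤ 2α = 22.62°  →  valid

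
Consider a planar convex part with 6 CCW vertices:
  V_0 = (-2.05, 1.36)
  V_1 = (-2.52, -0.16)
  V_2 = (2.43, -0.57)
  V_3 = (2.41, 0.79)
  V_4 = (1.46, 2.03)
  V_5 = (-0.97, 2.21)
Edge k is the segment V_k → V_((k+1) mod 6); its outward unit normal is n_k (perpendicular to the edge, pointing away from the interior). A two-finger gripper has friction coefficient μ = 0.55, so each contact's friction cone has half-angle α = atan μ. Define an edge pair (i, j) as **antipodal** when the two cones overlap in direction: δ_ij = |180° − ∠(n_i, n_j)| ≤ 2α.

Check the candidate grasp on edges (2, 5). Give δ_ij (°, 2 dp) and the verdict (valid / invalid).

α = atan 0.55 = 28.81°;  2α = 57.62°
edge 2: e_2 = (-0.02, +1.36);  n_2 = (+0.9999, +0.0147)
edge 5: e_5 = (-1.08, -0.85);  n_5 = (-0.6185, +0.7858)
∠(n_2, n_5) = 127.36°
δ = |180° − 127.36°| = 52.64°
52.64° ≤ 2α = 57.62°  →  valid

δ = 52.64°, valid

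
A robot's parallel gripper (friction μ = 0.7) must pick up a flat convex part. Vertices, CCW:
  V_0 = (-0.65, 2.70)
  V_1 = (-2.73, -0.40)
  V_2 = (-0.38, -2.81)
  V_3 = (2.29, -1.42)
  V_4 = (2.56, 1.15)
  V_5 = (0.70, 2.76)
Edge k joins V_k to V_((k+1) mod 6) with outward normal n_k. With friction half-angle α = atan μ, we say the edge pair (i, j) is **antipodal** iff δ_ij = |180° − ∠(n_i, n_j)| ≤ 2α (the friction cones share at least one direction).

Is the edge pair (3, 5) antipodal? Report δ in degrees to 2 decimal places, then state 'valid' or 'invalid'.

δ = 81.46°, invalid

α = atan 0.7 = 34.99°;  2α = 69.98°
edge 3: e_3 = (+0.27, +2.57);  n_3 = (+0.9945, -0.1045)
edge 5: e_5 = (-1.35, -0.06);  n_5 = (-0.0444, +0.9990)
∠(n_3, n_5) = 98.54°
δ = |180° − 98.54°| = 81.46°
81.46° > 2α = 69.98°  →  invalid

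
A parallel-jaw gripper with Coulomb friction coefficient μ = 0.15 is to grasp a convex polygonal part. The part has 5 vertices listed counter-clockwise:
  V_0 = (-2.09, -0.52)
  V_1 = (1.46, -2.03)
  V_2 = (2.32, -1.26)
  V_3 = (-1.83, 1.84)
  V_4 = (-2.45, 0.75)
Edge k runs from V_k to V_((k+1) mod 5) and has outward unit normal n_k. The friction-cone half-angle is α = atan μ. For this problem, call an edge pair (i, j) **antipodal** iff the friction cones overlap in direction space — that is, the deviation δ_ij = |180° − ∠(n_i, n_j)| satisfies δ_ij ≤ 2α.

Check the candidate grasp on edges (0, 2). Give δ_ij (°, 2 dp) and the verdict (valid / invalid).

δ = 13.72°, valid

α = atan 0.15 = 8.53°;  2α = 17.06°
edge 0: e_0 = (+3.55, -1.51);  n_0 = (-0.3914, -0.9202)
edge 2: e_2 = (-4.15, +3.10);  n_2 = (+0.5985, +0.8012)
∠(n_0, n_2) = 166.28°
δ = |180° − 166.28°| = 13.72°
13.72° ≤ 2α = 17.06°  →  valid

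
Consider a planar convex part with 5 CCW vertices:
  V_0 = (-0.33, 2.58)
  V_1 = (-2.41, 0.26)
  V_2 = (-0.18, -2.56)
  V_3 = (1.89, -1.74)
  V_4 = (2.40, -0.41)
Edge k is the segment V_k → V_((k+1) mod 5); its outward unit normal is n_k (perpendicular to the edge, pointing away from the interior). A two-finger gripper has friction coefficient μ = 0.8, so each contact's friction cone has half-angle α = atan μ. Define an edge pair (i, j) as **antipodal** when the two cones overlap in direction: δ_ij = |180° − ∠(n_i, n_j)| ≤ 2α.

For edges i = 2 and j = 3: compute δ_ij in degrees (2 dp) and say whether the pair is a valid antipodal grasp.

α = atan 0.8 = 38.66°;  2α = 77.32°
edge 2: e_2 = (+2.07, +0.82);  n_2 = (+0.3683, -0.9297)
edge 3: e_3 = (+0.51, +1.33);  n_3 = (+0.9337, -0.3580)
∠(n_2, n_3) = 47.41°
δ = |180° − 47.41°| = 132.59°
132.59° > 2α = 77.32°  →  invalid

δ = 132.59°, invalid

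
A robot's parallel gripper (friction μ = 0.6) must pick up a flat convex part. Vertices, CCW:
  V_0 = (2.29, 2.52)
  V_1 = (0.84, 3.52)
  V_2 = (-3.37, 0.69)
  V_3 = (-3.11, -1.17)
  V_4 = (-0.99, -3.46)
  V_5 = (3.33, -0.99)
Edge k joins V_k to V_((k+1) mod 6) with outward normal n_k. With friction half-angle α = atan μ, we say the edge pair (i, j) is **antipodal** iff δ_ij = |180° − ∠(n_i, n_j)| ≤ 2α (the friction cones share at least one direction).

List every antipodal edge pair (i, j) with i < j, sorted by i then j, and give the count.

α = atan 0.6 = 30.96°;  2α = 61.93°
n_0 = (+0.5677, +0.8232)
n_1 = (-0.5579, +0.8299)
n_2 = (-0.9904, -0.1384)
n_3 = (-0.7338, -0.6793)
n_4 = (+0.4964, -0.8681)
n_5 = (+0.9588, +0.2841)
  (0,1): δ = 111.50°  ·
  (0,2): δ = 47.45°  ✓
  (0,3): δ = 12.62°  ✓
  (0,4): δ = 64.35°  ·
  (0,5): δ = 141.10°  ·
  (1,2): δ = 115.95°  ·
  (1,3): δ = 81.12°  ·
  (1,4): δ = 4.15°  ✓
  (1,5): δ = 72.60°  ·
  (2,3): δ = 145.17°  ·
  (2,4): δ = 68.20°  ·
  (2,5): δ = 8.55°  ✓
  (3,4): δ = 103.03°  ·
  (3,5): δ = 26.29°  ✓
  (4,5): δ = 103.25°  ·
antipodal pairs: 5

count = 5; pairs: (0,2), (0,3), (1,4), (2,5), (3,5)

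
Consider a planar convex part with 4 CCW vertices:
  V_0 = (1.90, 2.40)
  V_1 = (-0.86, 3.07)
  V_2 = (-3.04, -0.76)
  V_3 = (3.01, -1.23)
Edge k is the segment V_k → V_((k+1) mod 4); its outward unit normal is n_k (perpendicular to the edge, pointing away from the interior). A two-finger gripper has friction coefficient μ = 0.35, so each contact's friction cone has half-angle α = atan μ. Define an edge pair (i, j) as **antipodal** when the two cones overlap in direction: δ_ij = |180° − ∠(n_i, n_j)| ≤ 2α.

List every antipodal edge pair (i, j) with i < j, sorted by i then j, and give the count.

α = atan 0.35 = 19.29°;  2α = 38.58°
n_0 = (+0.2359, +0.9718)
n_1 = (-0.8691, +0.4947)
n_2 = (-0.0775, -0.9970)
n_3 = (+0.9563, +0.2924)
  (0,1): δ = 106.00°  ·
  (0,2): δ = 9.20°  ✓
  (0,3): δ = 120.65°  ·
  (1,2): δ = 64.79°  ·
  (1,3): δ = 46.65°  ·
  (2,3): δ = 68.55°  ·
antipodal pairs: 1

count = 1; pairs: (0,2)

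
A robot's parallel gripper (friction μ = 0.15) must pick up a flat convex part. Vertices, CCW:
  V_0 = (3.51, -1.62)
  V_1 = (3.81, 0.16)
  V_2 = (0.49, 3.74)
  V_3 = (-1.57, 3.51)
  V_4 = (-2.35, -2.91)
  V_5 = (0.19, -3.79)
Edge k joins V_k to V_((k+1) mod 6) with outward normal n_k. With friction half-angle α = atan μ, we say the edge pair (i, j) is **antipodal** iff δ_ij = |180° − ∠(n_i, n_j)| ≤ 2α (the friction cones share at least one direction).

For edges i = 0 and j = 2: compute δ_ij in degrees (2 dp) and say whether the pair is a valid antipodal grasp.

δ = 74.06°, invalid

α = atan 0.15 = 8.53°;  2α = 17.06°
edge 0: e_0 = (+0.30, +1.78);  n_0 = (+0.9861, -0.1662)
edge 2: e_2 = (-2.06, -0.23);  n_2 = (-0.1110, +0.9938)
∠(n_0, n_2) = 105.94°
δ = |180° − 105.94°| = 74.06°
74.06° > 2α = 17.06°  →  invalid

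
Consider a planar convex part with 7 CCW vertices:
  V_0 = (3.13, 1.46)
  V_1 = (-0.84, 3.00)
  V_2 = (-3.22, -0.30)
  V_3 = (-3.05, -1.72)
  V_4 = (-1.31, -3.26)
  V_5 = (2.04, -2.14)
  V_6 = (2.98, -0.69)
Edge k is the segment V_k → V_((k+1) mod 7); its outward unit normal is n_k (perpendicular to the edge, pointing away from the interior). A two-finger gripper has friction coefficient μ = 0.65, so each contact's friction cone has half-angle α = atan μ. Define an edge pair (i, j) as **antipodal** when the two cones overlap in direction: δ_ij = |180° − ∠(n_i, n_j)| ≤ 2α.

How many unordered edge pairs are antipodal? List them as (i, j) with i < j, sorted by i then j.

count = 9; pairs: (0,2), (0,3), (0,4), (1,4), (1,5), (1,6), (2,5), (2,6), (3,6)

α = atan 0.65 = 33.02°;  2α = 66.05°
n_0 = (+0.3617, +0.9323)
n_1 = (-0.8111, +0.5850)
n_2 = (-0.9929, -0.1189)
n_3 = (-0.6628, -0.7488)
n_4 = (+0.3171, -0.9484)
n_5 = (+0.8391, -0.5440)
n_6 = (+0.9976, -0.0696)
  (0,1): δ = 104.60°  ·
  (0,2): δ = 61.97°  ✓
  (0,3): δ = 20.31°  ✓
  (0,4): δ = 39.69°  ✓
  (0,5): δ = 78.25°  ·
  (0,6): δ = 107.21°  ·
  (1,2): δ = 137.37°  ·
  (1,3): δ = 95.71°  ·
  (1,4): δ = 35.71°  ✓
  (1,5): δ = 2.85°  ✓
  (1,6): δ = 31.81°  ✓
  (2,3): δ = 138.34°  ·
  (2,4): δ = 78.34°  ·
  (2,5): δ = 39.78°  ✓
  (2,6): δ = 10.82°  ✓
  (3,4): δ = 120.00°  ·
  (3,5): δ = 81.44°  ·
  (3,6): δ = 52.48°  ✓
  (4,5): δ = 141.44°  ·
  (4,6): δ = 112.48°  ·
  (5,6): δ = 151.04°  ·
antipodal pairs: 9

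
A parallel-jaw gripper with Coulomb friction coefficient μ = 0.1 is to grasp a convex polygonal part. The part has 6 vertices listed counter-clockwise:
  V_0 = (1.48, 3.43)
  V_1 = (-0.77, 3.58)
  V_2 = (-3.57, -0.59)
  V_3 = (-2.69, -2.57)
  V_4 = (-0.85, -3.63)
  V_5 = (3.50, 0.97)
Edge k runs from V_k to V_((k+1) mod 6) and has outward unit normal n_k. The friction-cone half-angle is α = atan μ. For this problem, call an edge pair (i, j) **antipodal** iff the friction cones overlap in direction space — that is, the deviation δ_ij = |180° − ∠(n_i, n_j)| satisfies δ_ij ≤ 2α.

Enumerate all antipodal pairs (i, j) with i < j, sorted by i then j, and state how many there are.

count = 1; pairs: (1,4)

α = atan 0.1 = 5.71°;  2α = 11.42°
n_0 = (+0.0665, +0.9978)
n_1 = (-0.8302, +0.5575)
n_2 = (-0.9138, -0.4061)
n_3 = (-0.4992, -0.8665)
n_4 = (+0.7266, -0.6871)
n_5 = (+0.7728, +0.6346)
  (0,1): δ = 120.07°  ·
  (0,2): δ = 62.22°  ·
  (0,3): δ = 26.13°  ·
  (0,4): δ = 50.41°  ·
  (0,5): δ = 133.20°  ·
  (1,2): δ = 122.16°  ·
  (1,3): δ = 86.07°  ·
  (1,4): δ = 9.52°  ✓
  (1,5): δ = 73.27°  ·
  (2,3): δ = 143.91°  ·
  (2,4): δ = 67.36°  ·
  (2,5): δ = 15.43°  ·
  (3,4): δ = 103.45°  ·
  (3,5): δ = 20.66°  ·
  (4,5): δ = 97.21°  ·
antipodal pairs: 1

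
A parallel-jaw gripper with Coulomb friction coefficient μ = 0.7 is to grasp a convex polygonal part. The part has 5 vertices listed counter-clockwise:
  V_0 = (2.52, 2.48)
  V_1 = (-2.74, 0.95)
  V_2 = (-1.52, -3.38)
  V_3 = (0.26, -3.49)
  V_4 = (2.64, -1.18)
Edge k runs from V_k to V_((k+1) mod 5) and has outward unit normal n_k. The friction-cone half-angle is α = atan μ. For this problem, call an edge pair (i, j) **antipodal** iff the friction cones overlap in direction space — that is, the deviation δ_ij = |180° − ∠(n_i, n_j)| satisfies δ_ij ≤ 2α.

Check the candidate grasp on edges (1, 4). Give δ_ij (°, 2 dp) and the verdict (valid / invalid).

α = atan 0.7 = 34.99°;  2α = 69.98°
edge 1: e_1 = (+1.22, -4.33);  n_1 = (-0.9625, -0.2712)
edge 4: e_4 = (-0.12, +3.66);  n_4 = (+0.9995, +0.0328)
∠(n_1, n_4) = 166.14°
δ = |180° − 166.14°| = 13.86°
13.86° ≤ 2α = 69.98°  →  valid

δ = 13.86°, valid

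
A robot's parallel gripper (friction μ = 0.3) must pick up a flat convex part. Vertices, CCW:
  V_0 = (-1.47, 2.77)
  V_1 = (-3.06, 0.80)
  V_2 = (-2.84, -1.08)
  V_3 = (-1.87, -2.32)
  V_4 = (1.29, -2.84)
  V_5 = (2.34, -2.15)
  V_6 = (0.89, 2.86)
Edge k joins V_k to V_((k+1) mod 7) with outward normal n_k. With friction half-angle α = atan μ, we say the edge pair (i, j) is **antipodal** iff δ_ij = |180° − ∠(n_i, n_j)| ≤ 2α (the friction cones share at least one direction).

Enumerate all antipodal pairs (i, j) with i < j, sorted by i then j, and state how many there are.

count = 5; pairs: (0,4), (1,5), (2,5), (3,6), (4,6)

α = atan 0.3 = 16.70°;  2α = 33.40°
n_0 = (-0.7782, +0.6281)
n_1 = (-0.9932, -0.1162)
n_2 = (-0.7876, -0.6161)
n_3 = (-0.1624, -0.9867)
n_4 = (+0.5492, -0.8357)
n_5 = (+0.9606, +0.2780)
n_6 = (-0.0381, +0.9993)
  (0,1): δ = 134.42°  ·
  (0,2): δ = 103.06°  ·
  (0,3): δ = 60.44°  ·
  (0,4): δ = 17.78°  ✓
  (0,5): δ = 55.05°  ·
  (0,6): δ = 131.09°  ·
  (1,2): δ = 148.64°  ·
  (1,3): δ = 106.02°  ·
  (1,4): δ = 63.36°  ·
  (1,5): δ = 9.47°  ✓
  (1,6): δ = 85.51°  ·
  (2,3): δ = 137.38°  ·
  (2,4): δ = 94.72°  ·
  (2,5): δ = 21.89°  ✓
  (2,6): δ = 54.15°  ·
  (3,4): δ = 137.34°  ·
  (3,5): δ = 64.51°  ·
  (3,6): δ = 11.53°  ✓
  (4,5): δ = 107.17°  ·
  (4,6): δ = 31.13°  ✓
  (5,6): δ = 103.96°  ·
antipodal pairs: 5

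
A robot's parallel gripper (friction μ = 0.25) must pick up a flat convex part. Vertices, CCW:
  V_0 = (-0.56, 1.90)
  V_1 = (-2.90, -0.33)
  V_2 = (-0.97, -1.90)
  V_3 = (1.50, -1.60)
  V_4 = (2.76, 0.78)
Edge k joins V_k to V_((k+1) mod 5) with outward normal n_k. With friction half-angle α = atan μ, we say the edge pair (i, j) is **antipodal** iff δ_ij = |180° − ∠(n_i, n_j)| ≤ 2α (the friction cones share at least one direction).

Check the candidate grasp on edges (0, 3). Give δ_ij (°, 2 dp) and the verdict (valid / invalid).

δ = 18.48°, valid

α = atan 0.25 = 14.04°;  2α = 28.07°
edge 0: e_0 = (-2.34, -2.23);  n_0 = (-0.6899, +0.7239)
edge 3: e_3 = (+1.26, +2.38);  n_3 = (+0.8838, -0.4679)
∠(n_0, n_3) = 161.52°
δ = |180° − 161.52°| = 18.48°
18.48° ≤ 2α = 28.07°  →  valid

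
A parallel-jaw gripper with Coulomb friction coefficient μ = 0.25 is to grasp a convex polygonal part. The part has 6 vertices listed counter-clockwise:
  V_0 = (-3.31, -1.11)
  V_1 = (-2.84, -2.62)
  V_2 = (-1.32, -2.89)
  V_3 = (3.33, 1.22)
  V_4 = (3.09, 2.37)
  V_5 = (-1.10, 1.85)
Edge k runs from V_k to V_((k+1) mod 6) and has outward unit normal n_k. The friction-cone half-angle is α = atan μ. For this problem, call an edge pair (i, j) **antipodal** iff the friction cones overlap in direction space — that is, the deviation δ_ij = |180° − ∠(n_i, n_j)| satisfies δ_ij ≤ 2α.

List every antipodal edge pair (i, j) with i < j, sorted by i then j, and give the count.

α = atan 0.25 = 14.04°;  2α = 28.07°
n_0 = (-0.9548, -0.2972)
n_1 = (-0.1749, -0.9846)
n_2 = (+0.6623, -0.7493)
n_3 = (+0.9789, +0.2043)
n_4 = (-0.1232, +0.9924)
n_5 = (-0.8013, +0.5983)
  (0,1): δ = 117.36°  ·
  (0,2): δ = 65.82°  ·
  (0,3): δ = 5.50°  ✓
  (0,4): δ = 79.79°  ·
  (0,5): δ = 125.97°  ·
  (1,2): δ = 128.45°  ·
  (1,3): δ = 68.14°  ·
  (1,4): δ = 17.15°  ✓
  (1,5): δ = 63.33°  ·
  (2,3): δ = 119.68°  ·
  (2,4): δ = 34.40°  ·
  (2,5): δ = 11.78°  ✓
  (3,4): δ = 94.71°  ·
  (3,5): δ = 48.53°  ·
  (4,5): δ = 133.82°  ·
antipodal pairs: 3

count = 3; pairs: (0,3), (1,4), (2,5)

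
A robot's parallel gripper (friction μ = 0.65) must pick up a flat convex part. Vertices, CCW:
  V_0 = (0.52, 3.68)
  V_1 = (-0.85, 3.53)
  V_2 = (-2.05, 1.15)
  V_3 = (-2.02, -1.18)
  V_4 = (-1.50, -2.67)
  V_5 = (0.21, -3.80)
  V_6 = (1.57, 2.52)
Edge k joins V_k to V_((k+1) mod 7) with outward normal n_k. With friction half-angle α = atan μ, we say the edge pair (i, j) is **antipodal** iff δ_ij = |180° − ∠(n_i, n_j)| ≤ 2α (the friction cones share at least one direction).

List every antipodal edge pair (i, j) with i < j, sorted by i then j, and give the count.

α = atan 0.65 = 33.02°;  2α = 66.05°
n_0 = (-0.1088, +0.9941)
n_1 = (-0.8929, +0.4502)
n_2 = (-0.9999, -0.0129)
n_3 = (-0.9442, -0.3295)
n_4 = (-0.5513, -0.8343)
n_5 = (+0.9776, -0.2104)
n_6 = (+0.7414, +0.6711)
  (0,1): δ = 123.01°  ·
  (0,2): δ = 95.51°  ·
  (0,3): δ = 77.01°  ·
  (0,4): δ = 39.71°  ✓
  (0,5): δ = 71.61°  ·
  (0,6): δ = 125.90°  ·
  (1,2): δ = 152.51°  ·
  (1,3): δ = 134.00°  ·
  (1,4): δ = 96.70°  ·
  (1,5): δ = 14.61°  ✓
  (1,6): δ = 68.91°  ·
  (2,3): δ = 161.50°  ·
  (2,4): δ = 124.20°  ·
  (2,5): δ = 12.88°  ✓
  (2,6): δ = 41.41°  ✓
  (3,4): δ = 142.70°  ·
  (3,5): δ = 31.38°  ✓
  (3,6): δ = 22.91°  ✓
  (4,5): δ = 68.69°  ·
  (4,6): δ = 14.39°  ✓
  (5,6): δ = 125.71°  ·
antipodal pairs: 7

count = 7; pairs: (0,4), (1,5), (2,5), (2,6), (3,5), (3,6), (4,6)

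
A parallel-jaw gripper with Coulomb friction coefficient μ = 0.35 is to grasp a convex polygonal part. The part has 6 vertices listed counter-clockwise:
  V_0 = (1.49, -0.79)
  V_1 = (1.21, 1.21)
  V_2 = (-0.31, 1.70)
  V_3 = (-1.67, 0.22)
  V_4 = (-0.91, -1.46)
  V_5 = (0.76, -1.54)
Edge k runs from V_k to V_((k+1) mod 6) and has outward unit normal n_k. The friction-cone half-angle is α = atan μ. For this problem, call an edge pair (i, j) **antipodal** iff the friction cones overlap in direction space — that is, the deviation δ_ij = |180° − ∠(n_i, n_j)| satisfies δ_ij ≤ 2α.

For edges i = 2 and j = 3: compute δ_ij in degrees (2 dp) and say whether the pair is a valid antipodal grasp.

α = atan 0.35 = 19.29°;  2α = 38.58°
edge 2: e_2 = (-1.36, -1.48);  n_2 = (-0.7363, +0.6766)
edge 3: e_3 = (+0.76, -1.68);  n_3 = (-0.9111, -0.4122)
∠(n_2, n_3) = 66.92°
δ = |180° − 66.92°| = 113.08°
113.08° > 2α = 38.58°  →  invalid

δ = 113.08°, invalid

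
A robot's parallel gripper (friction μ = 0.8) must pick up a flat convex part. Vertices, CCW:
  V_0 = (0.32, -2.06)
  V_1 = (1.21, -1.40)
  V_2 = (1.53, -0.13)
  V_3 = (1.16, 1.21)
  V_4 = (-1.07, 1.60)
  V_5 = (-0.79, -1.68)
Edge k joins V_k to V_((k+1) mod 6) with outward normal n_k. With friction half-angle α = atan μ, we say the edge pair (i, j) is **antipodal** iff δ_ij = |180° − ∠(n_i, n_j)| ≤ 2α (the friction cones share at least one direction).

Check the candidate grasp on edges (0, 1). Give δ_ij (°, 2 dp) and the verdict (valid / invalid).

α = atan 0.8 = 38.66°;  2α = 77.32°
edge 0: e_0 = (+0.89, +0.66);  n_0 = (+0.5957, -0.8032)
edge 1: e_1 = (+0.32, +1.27);  n_1 = (+0.9697, -0.2443)
∠(n_0, n_1) = 39.30°
δ = |180° − 39.30°| = 140.70°
140.70° > 2α = 77.32°  →  invalid

δ = 140.70°, invalid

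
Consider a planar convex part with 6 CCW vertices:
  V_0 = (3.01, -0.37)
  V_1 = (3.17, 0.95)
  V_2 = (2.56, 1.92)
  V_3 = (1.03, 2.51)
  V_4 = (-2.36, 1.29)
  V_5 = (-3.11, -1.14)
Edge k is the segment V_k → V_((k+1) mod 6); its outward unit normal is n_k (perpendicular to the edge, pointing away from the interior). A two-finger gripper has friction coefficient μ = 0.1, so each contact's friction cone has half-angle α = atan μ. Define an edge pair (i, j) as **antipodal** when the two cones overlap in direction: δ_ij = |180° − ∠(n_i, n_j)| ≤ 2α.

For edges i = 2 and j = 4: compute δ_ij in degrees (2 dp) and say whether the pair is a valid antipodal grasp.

α = atan 0.1 = 5.71°;  2α = 11.42°
edge 2: e_2 = (-1.53, +0.59);  n_2 = (+0.3598, +0.9330)
edge 4: e_4 = (-0.75, -2.43);  n_4 = (-0.9555, +0.2949)
∠(n_2, n_4) = 93.94°
δ = |180° − 93.94°| = 86.06°
86.06° > 2α = 11.42°  →  invalid

δ = 86.06°, invalid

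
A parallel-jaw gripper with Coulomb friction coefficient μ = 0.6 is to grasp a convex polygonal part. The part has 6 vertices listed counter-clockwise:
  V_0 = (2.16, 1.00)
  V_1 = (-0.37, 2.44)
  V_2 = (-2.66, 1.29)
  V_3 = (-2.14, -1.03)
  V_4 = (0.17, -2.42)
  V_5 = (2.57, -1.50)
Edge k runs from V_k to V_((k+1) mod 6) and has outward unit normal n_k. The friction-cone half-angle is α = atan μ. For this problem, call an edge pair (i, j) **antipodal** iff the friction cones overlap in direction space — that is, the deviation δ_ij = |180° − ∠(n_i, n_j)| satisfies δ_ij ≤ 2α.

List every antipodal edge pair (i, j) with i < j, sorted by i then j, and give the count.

α = atan 0.6 = 30.96°;  2α = 61.93°
n_0 = (+0.4947, +0.8691)
n_1 = (-0.4488, +0.8936)
n_2 = (-0.9758, -0.2187)
n_3 = (-0.5156, -0.8568)
n_4 = (+0.3579, -0.9337)
n_5 = (+0.9868, +0.1618)
  (0,1): δ = 123.69°  ·
  (0,2): δ = 47.72°  ✓
  (0,3): δ = 1.39°  ✓
  (0,4): δ = 50.62°  ✓
  (0,5): δ = 128.96°  ·
  (1,2): δ = 104.03°  ·
  (1,3): δ = 57.70°  ✓
  (1,4): δ = 5.69°  ✓
  (1,5): δ = 72.65°  ·
  (2,3): δ = 133.67°  ·
  (2,4): δ = 81.66°  ·
  (2,5): δ = 3.32°  ✓
  (3,4): δ = 127.99°  ·
  (3,5): δ = 49.65°  ✓
  (4,5): δ = 101.66°  ·
antipodal pairs: 7

count = 7; pairs: (0,2), (0,3), (0,4), (1,3), (1,4), (2,5), (3,5)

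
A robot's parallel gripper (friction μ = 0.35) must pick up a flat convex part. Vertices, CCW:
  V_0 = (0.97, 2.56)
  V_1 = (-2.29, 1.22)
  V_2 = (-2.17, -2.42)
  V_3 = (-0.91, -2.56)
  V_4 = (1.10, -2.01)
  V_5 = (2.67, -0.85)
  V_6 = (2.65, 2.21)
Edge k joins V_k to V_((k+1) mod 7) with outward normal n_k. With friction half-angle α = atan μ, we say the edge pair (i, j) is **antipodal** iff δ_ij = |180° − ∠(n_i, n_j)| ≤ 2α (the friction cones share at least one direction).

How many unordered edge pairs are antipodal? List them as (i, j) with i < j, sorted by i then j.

count = 6; pairs: (0,2), (0,3), (0,4), (1,5), (2,6), (3,6)

α = atan 0.35 = 19.29°;  2α = 38.58°
n_0 = (-0.3802, +0.9249)
n_1 = (-0.9995, -0.0329)
n_2 = (-0.1104, -0.9939)
n_3 = (+0.2639, -0.9645)
n_4 = (+0.5942, -0.8043)
n_5 = (+1.0000, +0.0065)
n_6 = (+0.2040, +0.9790)
  (0,1): δ = 110.46°  ·
  (0,2): δ = 28.68°  ✓
  (0,3): δ = 7.04°  ✓
  (0,4): δ = 14.11°  ✓
  (0,5): δ = 68.03°  ·
  (0,6): δ = 145.89°  ·
  (1,2): δ = 98.23°  ·
  (1,3): δ = 76.58°  ·
  (1,4): δ = 55.43°  ·
  (1,5): δ = 1.51°  ✓
  (1,6): δ = 76.34°  ·
  (2,3): δ = 158.36°  ·
  (2,4): δ = 137.20°  ·
  (2,5): δ = 83.29°  ·
  (2,6): δ = 5.43°  ✓
  (3,4): δ = 158.84°  ·
  (3,5): δ = 104.93°  ·
  (3,6): δ = 27.07°  ✓
  (4,5): δ = 126.08°  ·
  (4,6): δ = 48.23°  ·
  (5,6): δ = 102.14°  ·
antipodal pairs: 6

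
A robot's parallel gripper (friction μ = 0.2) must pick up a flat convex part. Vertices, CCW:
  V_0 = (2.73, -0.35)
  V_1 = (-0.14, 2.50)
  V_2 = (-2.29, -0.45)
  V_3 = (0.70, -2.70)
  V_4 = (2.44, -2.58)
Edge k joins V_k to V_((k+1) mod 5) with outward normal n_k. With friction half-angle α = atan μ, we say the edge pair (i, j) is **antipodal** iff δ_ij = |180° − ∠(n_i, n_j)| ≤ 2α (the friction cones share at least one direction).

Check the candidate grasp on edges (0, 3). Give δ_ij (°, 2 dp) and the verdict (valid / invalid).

δ = 48.74°, invalid

α = atan 0.2 = 11.31°;  2α = 22.62°
edge 0: e_0 = (-2.87, +2.85);  n_0 = (+0.7046, +0.7096)
edge 3: e_3 = (+1.74, +0.12);  n_3 = (+0.0688, -0.9976)
∠(n_0, n_3) = 131.26°
δ = |180° − 131.26°| = 48.74°
48.74° > 2α = 22.62°  →  invalid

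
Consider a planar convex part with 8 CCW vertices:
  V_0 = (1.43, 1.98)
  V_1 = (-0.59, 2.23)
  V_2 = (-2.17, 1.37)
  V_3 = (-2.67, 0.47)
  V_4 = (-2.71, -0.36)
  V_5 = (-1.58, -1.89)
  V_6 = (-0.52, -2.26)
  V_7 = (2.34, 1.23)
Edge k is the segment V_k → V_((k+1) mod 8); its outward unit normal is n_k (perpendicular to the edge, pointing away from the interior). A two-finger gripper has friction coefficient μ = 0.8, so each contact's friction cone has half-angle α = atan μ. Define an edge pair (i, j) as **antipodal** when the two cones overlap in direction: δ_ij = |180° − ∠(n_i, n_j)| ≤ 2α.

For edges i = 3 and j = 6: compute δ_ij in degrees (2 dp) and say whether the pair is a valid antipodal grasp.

δ = 36.57°, valid

α = atan 0.8 = 38.66°;  2α = 77.32°
edge 3: e_3 = (-0.04, -0.83);  n_3 = (-0.9988, +0.0481)
edge 6: e_6 = (+2.86, +3.49);  n_6 = (+0.7735, -0.6338)
∠(n_3, n_6) = 143.43°
δ = |180° − 143.43°| = 36.57°
36.57° ≤ 2α = 77.32°  →  valid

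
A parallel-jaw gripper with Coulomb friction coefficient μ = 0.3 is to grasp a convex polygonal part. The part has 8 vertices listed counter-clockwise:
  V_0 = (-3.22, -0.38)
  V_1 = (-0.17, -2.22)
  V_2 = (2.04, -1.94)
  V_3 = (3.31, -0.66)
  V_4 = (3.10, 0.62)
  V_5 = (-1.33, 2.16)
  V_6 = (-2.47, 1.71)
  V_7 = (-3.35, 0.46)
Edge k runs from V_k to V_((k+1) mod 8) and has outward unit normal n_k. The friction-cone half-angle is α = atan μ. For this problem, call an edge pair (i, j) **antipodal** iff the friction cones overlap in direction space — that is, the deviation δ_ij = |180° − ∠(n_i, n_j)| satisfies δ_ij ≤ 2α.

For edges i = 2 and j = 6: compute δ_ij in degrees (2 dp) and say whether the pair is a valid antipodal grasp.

α = atan 0.3 = 16.70°;  2α = 33.40°
edge 2: e_2 = (+1.27, +1.28);  n_2 = (+0.7099, -0.7043)
edge 6: e_6 = (-0.88, -1.25);  n_6 = (-0.8177, +0.5757)
∠(n_2, n_6) = 170.37°
δ = |180° − 170.37°| = 9.63°
9.63° ≤ 2α = 33.40°  →  valid

δ = 9.63°, valid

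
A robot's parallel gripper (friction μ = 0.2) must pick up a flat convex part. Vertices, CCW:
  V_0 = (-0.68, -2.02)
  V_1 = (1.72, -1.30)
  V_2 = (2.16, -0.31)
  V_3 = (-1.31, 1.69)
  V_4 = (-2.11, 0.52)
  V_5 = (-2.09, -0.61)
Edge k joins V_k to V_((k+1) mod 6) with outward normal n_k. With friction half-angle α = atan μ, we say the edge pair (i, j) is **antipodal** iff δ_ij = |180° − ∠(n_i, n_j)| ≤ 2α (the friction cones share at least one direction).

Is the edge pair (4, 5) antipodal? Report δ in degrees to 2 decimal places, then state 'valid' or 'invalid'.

δ = 136.01°, invalid

α = atan 0.2 = 11.31°;  2α = 22.62°
edge 4: e_4 = (+0.02, -1.13);  n_4 = (-0.9998, -0.0177)
edge 5: e_5 = (+1.41, -1.41);  n_5 = (-0.7071, -0.7071)
∠(n_4, n_5) = 43.99°
δ = |180° − 43.99°| = 136.01°
136.01° > 2α = 22.62°  →  invalid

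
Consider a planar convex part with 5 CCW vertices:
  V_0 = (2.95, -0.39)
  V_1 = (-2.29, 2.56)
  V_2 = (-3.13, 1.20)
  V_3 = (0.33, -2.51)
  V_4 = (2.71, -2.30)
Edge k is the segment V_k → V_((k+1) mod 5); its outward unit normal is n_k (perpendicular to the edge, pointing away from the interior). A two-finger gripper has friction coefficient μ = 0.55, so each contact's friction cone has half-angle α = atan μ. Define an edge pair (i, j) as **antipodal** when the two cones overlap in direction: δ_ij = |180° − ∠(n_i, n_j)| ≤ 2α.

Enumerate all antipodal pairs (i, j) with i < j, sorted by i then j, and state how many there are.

count = 5; pairs: (0,2), (0,3), (1,3), (1,4), (2,4)

α = atan 0.55 = 28.81°;  2α = 57.62°
n_0 = (+0.4906, +0.8714)
n_1 = (-0.8508, +0.5255)
n_2 = (-0.7313, -0.6820)
n_3 = (+0.0879, -0.9961)
n_4 = (+0.9922, -0.1247)
  (0,1): δ = 92.32°  ·
  (0,2): δ = 17.62°  ✓
  (0,3): δ = 34.42°  ✓
  (0,4): δ = 112.22°  ·
  (1,2): δ = 105.30°  ·
  (1,3): δ = 53.26°  ✓
  (1,4): δ = 24.54°  ✓
  (2,3): δ = 127.96°  ·
  (2,4): δ = 50.16°  ✓
  (3,4): δ = 102.20°  ·
antipodal pairs: 5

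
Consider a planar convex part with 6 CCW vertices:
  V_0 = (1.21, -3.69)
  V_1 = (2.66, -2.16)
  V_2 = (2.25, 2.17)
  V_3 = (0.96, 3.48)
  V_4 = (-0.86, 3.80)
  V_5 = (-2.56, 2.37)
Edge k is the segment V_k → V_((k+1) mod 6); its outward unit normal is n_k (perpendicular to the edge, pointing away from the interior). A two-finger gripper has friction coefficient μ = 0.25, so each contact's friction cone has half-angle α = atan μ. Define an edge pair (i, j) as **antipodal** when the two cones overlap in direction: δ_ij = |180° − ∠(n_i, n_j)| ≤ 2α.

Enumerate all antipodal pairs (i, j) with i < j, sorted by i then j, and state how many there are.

count = 3; pairs: (0,4), (1,5), (2,5)

α = atan 0.25 = 14.04°;  2α = 28.07°
n_0 = (+0.7258, -0.6879)
n_1 = (+0.9955, +0.0943)
n_2 = (+0.7125, +0.7016)
n_3 = (+0.1732, +0.9849)
n_4 = (-0.6437, +0.7653)
n_5 = (-0.8491, -0.5282)
  (0,1): δ = 131.13°  ·
  (0,2): δ = 91.98°  ·
  (0,3): δ = 56.51°  ·
  (0,4): δ = 6.47°  ✓
  (0,5): δ = 75.35°  ·
  (1,2): δ = 140.85°  ·
  (1,3): δ = 105.38°  ·
  (1,4): δ = 55.34°  ·
  (1,5): δ = 26.48°  ✓
  (2,3): δ = 144.53°  ·
  (2,4): δ = 94.49°  ·
  (2,5): δ = 12.67°  ✓
  (3,4): δ = 129.96°  ·
  (3,5): δ = 48.14°  ·
  (4,5): δ = 98.18°  ·
antipodal pairs: 3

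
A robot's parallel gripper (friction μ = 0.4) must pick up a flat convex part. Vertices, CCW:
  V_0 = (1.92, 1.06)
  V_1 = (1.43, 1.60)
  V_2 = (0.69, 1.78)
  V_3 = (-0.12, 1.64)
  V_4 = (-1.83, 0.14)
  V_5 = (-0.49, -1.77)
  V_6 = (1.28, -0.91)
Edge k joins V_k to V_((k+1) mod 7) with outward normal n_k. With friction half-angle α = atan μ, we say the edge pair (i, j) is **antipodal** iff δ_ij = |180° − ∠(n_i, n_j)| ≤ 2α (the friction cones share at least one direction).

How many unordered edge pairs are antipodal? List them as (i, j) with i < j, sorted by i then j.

α = atan 0.4 = 21.80°;  2α = 43.60°
n_0 = (+0.7406, +0.6720)
n_1 = (+0.2364, +0.9717)
n_2 = (-0.1703, +0.9854)
n_3 = (-0.6594, +0.7518)
n_4 = (-0.8186, -0.5743)
n_5 = (+0.4370, -0.8995)
n_6 = (+0.9511, -0.3090)
  (0,1): δ = 145.89°  ·
  (0,2): δ = 122.41°  ·
  (0,3): δ = 90.96°  ·
  (0,4): δ = 7.17°  ✓
  (0,5): δ = 73.69°  ·
  (0,6): δ = 119.78°  ·
  (1,2): δ = 156.52°  ·
  (1,3): δ = 125.07°  ·
  (1,4): δ = 41.28°  ✓
  (1,5): δ = 39.59°  ✓
  (1,6): δ = 85.67°  ·
  (2,3): δ = 148.55°  ·
  (2,4): δ = 64.75°  ·
  (2,5): δ = 16.11°  ✓
  (2,6): δ = 62.20°  ·
  (3,4): δ = 96.20°  ·
  (3,5): δ = 15.34°  ✓
  (3,6): δ = 30.75°  ✓
  (4,5): δ = 99.14°  ·
  (4,6): δ = 53.05°  ·
  (5,6): δ = 133.91°  ·
antipodal pairs: 6

count = 6; pairs: (0,4), (1,4), (1,5), (2,5), (3,5), (3,6)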